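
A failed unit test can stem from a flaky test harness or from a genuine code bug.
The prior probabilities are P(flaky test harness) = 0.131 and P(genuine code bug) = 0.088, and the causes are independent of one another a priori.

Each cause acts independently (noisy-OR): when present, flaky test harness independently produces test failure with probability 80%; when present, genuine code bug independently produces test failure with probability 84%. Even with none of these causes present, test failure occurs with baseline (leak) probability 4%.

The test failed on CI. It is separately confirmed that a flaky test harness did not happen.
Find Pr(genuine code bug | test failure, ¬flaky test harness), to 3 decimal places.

Pr(genuine code bug | test failure, ¬flaky test harness) ≈ 0.671

Under noisy-OR, P(test failure | causes) = 1 − (1−0.04)·∏(1−qᵢ) over the active causes.
For the numerator, keep only genuine code bug=true terms: 0.8464·0.088 = 0.074483
Denominator P(test failure | ¬flaky test harness): 0.04·0.912 + 0.8464·0.088 = 0.110963
P(genuine code bug | test failure, ¬flaky test harness) = 0.074483/0.110963 ≈ 0.671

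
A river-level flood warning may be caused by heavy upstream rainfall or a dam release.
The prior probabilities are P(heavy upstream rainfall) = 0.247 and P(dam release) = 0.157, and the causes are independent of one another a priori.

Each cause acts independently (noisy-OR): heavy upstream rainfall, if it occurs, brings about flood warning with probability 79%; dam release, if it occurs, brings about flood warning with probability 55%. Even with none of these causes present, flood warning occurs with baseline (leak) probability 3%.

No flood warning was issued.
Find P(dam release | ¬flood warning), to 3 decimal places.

Under noisy-OR, P(flood warning | causes) = 1 − (1−0.03)·∏(1−qᵢ) over the active causes.
P(¬flood warning) = 0.97×0.753×0.843 + 0.4365×0.753×0.157 + 0.2037×0.247×0.843 + 0.091665×0.247×0.157 = 0.615736 + 0.051603 + 0.042415 + 0.003555 = 0.713309
Restricting to configurations with dam release present: 0.051603 + 0.003555 = 0.055158.
P(dam release | ¬flood warning) = 0.055158 / 0.713309 ≈ 0.077

P(dam release | ¬flood warning) ≈ 0.077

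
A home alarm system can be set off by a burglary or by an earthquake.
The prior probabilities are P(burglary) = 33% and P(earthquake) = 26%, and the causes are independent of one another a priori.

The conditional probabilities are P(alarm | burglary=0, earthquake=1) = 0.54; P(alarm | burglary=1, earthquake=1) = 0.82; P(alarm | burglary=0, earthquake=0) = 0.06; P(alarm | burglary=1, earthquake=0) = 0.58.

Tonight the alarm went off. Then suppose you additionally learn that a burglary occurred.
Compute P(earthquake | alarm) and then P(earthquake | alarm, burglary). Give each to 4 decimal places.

Numerator (weight on configurations with earthquake): 0.094068 + 0.070356 = 0.164424
The normalizing constant is 0.06*0.67*0.74 + 0.54*0.67*0.26 + 0.58*0.33*0.74 + 0.82*0.33*0.26 = 0.335808
Posterior = 0.164424 / 0.335808 ≈ 0.4896

Now also conditioning on burglary=true:
By total probability over both values of earthquake:
  P(alarm | burglary) = 0.58*0.74 + 0.82*0.26
        = 0.429200 + 0.213200 = 0.642400
Configurations with earthquake contribute 0.213200, so
  P(earthquake | alarm, burglary) = 0.213200 / 0.642400 ≈ 0.3319
The drop from 0.4896 to 0.3319 is the explaining-away (discounting) effect.

P(earthquake | alarm) ≈ 0.4896; P(earthquake | alarm, burglary) ≈ 0.3319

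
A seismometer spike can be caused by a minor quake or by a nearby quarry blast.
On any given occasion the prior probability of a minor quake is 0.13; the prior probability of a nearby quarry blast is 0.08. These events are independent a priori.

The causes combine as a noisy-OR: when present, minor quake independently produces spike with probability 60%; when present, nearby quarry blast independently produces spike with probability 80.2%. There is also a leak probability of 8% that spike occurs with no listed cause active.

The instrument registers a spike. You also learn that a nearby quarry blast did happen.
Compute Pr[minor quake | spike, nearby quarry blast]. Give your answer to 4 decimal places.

Under noisy-OR, P(spike | causes) = 1 − (1−0.08)·∏(1−qᵢ) over the active causes.
Weight on minor quake=true, given the evidence: 0.927136*0.13 = 0.120528
Normalizer over all consistent configurations: 0.81784*0.87 + 0.927136*0.13 = 0.832049
Posterior = 0.120528 / 0.832049 ≈ 0.1449

Pr[minor quake | spike, nearby quarry blast] ≈ 0.1449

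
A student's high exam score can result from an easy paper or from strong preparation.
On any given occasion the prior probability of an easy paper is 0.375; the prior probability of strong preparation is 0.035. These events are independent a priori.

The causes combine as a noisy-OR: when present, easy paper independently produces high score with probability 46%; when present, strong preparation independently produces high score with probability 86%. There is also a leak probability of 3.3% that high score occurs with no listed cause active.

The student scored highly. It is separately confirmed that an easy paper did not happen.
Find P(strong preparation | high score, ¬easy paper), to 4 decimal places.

Under noisy-OR, P(high score | causes) = 1 − (1−0.033)·∏(1−qᵢ) over the active causes.
Enumerate both values of strong preparation and weight by the priors:
  P(high score | ¬easy paper) = 0.033*0.965 + 0.86462*0.035
        = 0.031845 + 0.030262 = 0.062107
The terms with strong preparation present sum to 0.030262, so
  P(strong preparation | high score, ¬easy paper) = 0.030262 / 0.062107 ≈ 0.4873

P(strong preparation | high score, ¬easy paper) ≈ 0.4873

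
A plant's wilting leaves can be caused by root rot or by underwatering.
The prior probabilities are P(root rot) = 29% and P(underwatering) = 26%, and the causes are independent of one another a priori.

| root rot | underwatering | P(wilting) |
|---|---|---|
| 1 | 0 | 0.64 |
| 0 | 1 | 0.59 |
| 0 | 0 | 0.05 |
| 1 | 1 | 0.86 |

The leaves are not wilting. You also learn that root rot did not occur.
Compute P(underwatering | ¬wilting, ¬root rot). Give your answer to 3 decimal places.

P(underwatering | ¬wilting, ¬root rot) ≈ 0.132

Enumerate both values of underwatering and weight by the priors:
  P(¬wilting | ¬root rot) = 0.95*0.74 + 0.41*0.26
        = 0.703000 + 0.106600 = 0.809600
Configurations with underwatering contribute 0.106600, so
  P(underwatering | ¬wilting, ¬root rot) = 0.106600 / 0.809600 ≈ 0.132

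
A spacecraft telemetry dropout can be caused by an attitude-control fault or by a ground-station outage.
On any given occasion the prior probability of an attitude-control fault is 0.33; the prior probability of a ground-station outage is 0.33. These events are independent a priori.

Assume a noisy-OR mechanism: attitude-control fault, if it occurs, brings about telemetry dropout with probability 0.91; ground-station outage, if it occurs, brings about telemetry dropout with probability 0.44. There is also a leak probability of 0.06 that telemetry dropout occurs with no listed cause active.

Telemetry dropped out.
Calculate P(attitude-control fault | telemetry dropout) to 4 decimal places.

P(attitude-control fault | telemetry dropout) ≈ 0.6993

Under noisy-OR, P(telemetry dropout | causes) = 1 − (1−0.06)·∏(1−qᵢ) over the active causes.
P(telemetry dropout) = 0.06*0.67*0.67 + 0.4736*0.67*0.33 + 0.9154*0.33*0.67 + 0.952624*0.33*0.33 = 0.026934 + 0.104713 + 0.202395 + 0.103741 = 0.437783
The attitude-control fault-present share is 0.202395 + 0.103741 = 0.306136.
So P(attitude-control fault | telemetry dropout) = 0.306136/0.437783 ≈ 0.6993.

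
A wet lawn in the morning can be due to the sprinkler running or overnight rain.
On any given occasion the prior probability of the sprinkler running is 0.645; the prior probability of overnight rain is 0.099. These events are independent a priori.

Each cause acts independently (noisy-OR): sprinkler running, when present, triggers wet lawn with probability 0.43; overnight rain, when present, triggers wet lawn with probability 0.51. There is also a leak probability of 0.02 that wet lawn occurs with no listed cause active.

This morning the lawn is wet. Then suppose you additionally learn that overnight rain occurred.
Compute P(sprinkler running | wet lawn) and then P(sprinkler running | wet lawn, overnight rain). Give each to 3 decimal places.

P(sprinkler running | wet lawn) ≈ 0.925; P(sprinkler running | wet lawn, overnight rain) ≈ 0.717

Under noisy-OR, P(wet lawn | causes) = 1 − (1−0.02)·∏(1−qᵢ) over the active causes.
For the numerator, keep only sprinkler running=true terms: 0.256517 + 0.046377 = 0.302894
Denominator P(wet lawn): 0.02*0.355*0.901 + 0.5198*0.355*0.099 + 0.4414*0.645*0.901 + 0.726286*0.645*0.099 = 0.327559
P(sprinkler running | wet lawn) = 0.302894/0.327559 ≈ 0.925

Now also conditioning on overnight rain=true:
P(wet lawn | overnight rain) = 0.5198×0.355 + 0.726286×0.645 = 0.184529 + 0.468454 = 0.652983
The sprinkler running-present share is 0.726286×0.645 = 0.468454.
Hence the posterior is 0.468454/0.652983 ≈ 0.717.
Conditioning on overnight rain lowers the posterior on sprinkler running: the classic explaining-away effect in a common-effect structure.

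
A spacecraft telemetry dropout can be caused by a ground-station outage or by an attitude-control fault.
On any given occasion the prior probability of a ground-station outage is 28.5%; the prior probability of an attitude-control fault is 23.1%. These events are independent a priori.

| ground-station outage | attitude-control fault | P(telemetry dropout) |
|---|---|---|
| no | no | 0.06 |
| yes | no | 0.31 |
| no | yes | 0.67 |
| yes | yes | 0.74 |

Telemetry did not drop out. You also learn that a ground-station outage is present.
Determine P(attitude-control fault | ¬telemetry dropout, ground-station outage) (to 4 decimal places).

P(¬telemetry dropout | ground-station outage) = 0.69×0.769 + 0.26×0.231 = 0.530610 + 0.060060 = 0.590670
Restricting to configurations with attitude-control fault present: 0.26×0.231 = 0.060060.
P(attitude-control fault | ¬telemetry dropout, ground-station outage) = 0.060060 / 0.590670 ≈ 0.1017

P(attitude-control fault | ¬telemetry dropout, ground-station outage) ≈ 0.1017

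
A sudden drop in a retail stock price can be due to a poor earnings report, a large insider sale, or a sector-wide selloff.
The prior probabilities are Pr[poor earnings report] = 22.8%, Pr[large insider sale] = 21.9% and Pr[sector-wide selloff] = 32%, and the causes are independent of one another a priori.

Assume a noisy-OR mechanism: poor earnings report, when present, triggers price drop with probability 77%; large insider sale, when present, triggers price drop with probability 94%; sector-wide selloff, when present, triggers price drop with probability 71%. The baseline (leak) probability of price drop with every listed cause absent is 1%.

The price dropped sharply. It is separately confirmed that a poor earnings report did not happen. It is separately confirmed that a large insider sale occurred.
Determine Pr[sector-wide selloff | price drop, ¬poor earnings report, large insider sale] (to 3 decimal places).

Under noisy-OR, P(price drop | causes) = 1 − (1−0.01)·∏(1−qᵢ) over the active causes.
P(price drop | ¬poor earnings report, large insider sale) = 0.9406·0.68 + 0.982774·0.32 = 0.639608 + 0.314488 = 0.954096
The sector-wide selloff-present share is 0.982774·0.32 = 0.314488.
P(sector-wide selloff | price drop, ¬poor earnings report, large insider sale) = 0.314488 / 0.954096 ≈ 0.330

Pr[sector-wide selloff | price drop, ¬poor earnings report, large insider sale] ≈ 0.330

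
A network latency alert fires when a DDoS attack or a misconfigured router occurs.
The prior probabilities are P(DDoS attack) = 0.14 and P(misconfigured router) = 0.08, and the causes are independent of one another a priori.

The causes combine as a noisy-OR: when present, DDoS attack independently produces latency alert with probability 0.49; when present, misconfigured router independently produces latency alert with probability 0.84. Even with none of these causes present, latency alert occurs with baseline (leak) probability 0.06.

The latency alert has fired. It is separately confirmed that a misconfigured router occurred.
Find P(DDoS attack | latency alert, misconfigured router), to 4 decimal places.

P(DDoS attack | latency alert, misconfigured router) ≈ 0.1503

Under noisy-OR, P(latency alert | causes) = 1 − (1−0.06)·∏(1−qᵢ) over the active causes.
For the numerator, keep only DDoS attack=true terms: 0.923296*0.14 = 0.129261
Normalizer over all consistent configurations: 0.8496*0.86 + 0.923296*0.14 = 0.859917
Posterior = 0.129261 / 0.859917 ≈ 0.1503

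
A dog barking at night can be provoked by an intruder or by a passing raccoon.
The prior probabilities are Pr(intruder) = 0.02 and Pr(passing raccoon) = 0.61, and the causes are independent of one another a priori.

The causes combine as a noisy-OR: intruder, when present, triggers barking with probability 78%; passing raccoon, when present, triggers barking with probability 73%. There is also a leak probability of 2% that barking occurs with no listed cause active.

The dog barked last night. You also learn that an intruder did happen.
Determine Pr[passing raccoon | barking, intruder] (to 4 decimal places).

Pr[passing raccoon | barking, intruder] ≈ 0.6525

Under noisy-OR, P(barking | causes) = 1 − (1−0.02)·∏(1−qᵢ) over the active causes.
P(barking | intruder) = 0.7844·0.39 + 0.941788·0.61 = 0.305916 + 0.574491 = 0.880407
Restricting to configurations with passing raccoon present: 0.941788·0.61 = 0.574491.
Hence the posterior is 0.574491/0.880407 ≈ 0.6525.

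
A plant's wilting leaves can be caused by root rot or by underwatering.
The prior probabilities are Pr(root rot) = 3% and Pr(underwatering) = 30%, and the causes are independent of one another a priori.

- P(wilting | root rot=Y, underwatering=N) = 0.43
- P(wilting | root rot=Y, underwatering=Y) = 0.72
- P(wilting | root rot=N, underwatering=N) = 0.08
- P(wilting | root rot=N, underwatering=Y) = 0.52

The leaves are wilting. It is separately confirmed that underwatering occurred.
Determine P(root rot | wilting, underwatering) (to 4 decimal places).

Enumerate both values of root rot and weight by the priors:
  P(wilting | underwatering) = 0.52*0.97 + 0.72*0.03
        = 0.504400 + 0.021600 = 0.526000
Configurations with root rot contribute 0.021600, so
  P(root rot | wilting, underwatering) = 0.021600 / 0.526000 ≈ 0.0411

P(root rot | wilting, underwatering) ≈ 0.0411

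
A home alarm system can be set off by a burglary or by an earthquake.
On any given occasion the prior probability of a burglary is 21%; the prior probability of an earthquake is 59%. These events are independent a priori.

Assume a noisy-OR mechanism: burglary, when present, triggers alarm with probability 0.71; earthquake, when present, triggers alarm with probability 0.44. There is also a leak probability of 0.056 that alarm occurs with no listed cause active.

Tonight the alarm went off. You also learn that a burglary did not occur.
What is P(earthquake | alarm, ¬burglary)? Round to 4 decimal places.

P(earthquake | alarm, ¬burglary) ≈ 0.9237

Under noisy-OR, P(alarm | causes) = 1 − (1−0.056)·∏(1−qᵢ) over the active causes.
For the numerator, keep only earthquake=true terms: 0.47136*0.59 = 0.278102
Denominator P(alarm | ¬burglary): 0.056*0.41 + 0.47136*0.59 = 0.301062
P(earthquake | alarm, ¬burglary) = 0.278102/0.301062 ≈ 0.9237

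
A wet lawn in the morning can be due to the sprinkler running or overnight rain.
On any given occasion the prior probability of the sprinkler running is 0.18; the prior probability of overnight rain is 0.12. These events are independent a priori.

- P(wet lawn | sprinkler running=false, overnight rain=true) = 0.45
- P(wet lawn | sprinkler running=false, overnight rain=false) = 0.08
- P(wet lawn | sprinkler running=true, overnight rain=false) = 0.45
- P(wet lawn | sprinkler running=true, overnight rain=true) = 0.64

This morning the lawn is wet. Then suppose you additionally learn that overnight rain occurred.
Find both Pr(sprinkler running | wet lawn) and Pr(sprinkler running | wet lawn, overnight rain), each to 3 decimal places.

Sum P(wet lawn|·) weighted by the priors over the 4 (sprinkler running, overnight rain) configurations:
  P(wet lawn) = 0.08×0.82×0.88 + 0.45×0.82×0.12 + 0.45×0.18×0.88 + 0.64×0.18×0.12
        = 0.057728 + 0.044280 + 0.071280 + 0.013824 = 0.187112
Keeping only the sprinkler running-present terms gives 0.085104, so
  P(sprinkler running | wet lawn) = 0.085104 / 0.187112 ≈ 0.455

Now condition on the additional information:
Weight on sprinkler running=true, given the evidence: 0.64·0.18 = 0.115200
Denominator P(wet lawn | overnight rain): 0.45·0.82 + 0.64·0.18 = 0.484200
Posterior = 0.115200 / 0.484200 ≈ 0.238

Pr(sprinkler running | wet lawn) ≈ 0.455; Pr(sprinkler running | wet lawn, overnight rain) ≈ 0.238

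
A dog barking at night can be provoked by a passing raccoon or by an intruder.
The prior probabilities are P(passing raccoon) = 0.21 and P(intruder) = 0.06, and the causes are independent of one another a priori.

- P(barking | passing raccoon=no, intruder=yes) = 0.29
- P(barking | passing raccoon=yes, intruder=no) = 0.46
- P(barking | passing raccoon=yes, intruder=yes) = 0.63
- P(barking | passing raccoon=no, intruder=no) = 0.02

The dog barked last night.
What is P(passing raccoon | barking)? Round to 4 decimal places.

Weight on passing raccoon=true, given the evidence: 0.090804 + 0.007938 = 0.098742
Normalizer over all consistent configurations: 0.02*0.79*0.94 + 0.29*0.79*0.06 + 0.46*0.21*0.94 + 0.63*0.21*0.06 = 0.127340
Posterior = 0.098742 / 0.127340 ≈ 0.7754

P(passing raccoon | barking) ≈ 0.7754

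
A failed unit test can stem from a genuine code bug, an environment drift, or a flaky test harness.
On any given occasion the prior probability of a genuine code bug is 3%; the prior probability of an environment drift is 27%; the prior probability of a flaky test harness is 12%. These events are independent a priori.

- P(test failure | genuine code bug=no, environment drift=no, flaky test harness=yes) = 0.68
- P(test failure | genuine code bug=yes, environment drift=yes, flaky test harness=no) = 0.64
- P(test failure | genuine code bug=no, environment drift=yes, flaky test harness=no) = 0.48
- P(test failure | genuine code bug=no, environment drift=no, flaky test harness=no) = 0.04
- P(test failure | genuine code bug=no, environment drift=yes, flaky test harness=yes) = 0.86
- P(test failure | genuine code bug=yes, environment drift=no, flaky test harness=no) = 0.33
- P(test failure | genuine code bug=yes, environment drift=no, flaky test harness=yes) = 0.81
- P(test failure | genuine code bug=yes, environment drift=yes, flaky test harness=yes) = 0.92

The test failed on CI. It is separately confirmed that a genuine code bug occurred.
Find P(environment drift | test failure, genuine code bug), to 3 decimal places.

P(test failure | genuine code bug) = 0.33×0.73×0.88 + 0.81×0.73×0.12 + 0.64×0.27×0.88 + 0.92×0.27×0.12 = 0.211992 + 0.070956 + 0.152064 + 0.029808 = 0.464820
Restricting to configurations with environment drift present: 0.152064 + 0.029808 = 0.181872.
P(environment drift | test failure, genuine code bug) = 0.181872 / 0.464820 ≈ 0.391

P(environment drift | test failure, genuine code bug) ≈ 0.391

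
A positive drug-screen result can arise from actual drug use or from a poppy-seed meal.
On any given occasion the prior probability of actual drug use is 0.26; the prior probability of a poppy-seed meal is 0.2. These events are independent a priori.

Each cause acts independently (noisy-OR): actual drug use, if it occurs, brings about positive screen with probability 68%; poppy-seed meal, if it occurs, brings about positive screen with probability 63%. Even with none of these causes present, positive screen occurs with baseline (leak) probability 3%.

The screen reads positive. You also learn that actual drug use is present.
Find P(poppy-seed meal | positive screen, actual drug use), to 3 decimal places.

Under noisy-OR, P(positive screen | causes) = 1 − (1−0.03)·∏(1−qᵢ) over the active causes.
By total probability over both values of poppy-seed meal:
  P(positive screen | actual drug use) = 0.6896×0.8 + 0.885152×0.2
        = 0.551680 + 0.177030 = 0.728710
Keeping only the poppy-seed meal-present terms gives 0.177030, so
  P(poppy-seed meal | positive screen, actual drug use) = 0.177030 / 0.728710 ≈ 0.243

P(poppy-seed meal | positive screen, actual drug use) ≈ 0.243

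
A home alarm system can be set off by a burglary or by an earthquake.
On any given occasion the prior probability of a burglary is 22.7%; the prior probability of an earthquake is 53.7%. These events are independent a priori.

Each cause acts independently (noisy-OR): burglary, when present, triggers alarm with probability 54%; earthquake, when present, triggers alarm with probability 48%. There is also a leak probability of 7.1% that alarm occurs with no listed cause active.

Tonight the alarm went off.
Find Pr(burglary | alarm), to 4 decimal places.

Pr(burglary | alarm) ≈ 0.3924

Under noisy-OR, P(alarm | causes) = 1 − (1−0.071)·∏(1−qᵢ) over the active causes.
Weight on burglary=true, given the evidence: 0.060187 + 0.094811 = 0.154998
Denominator P(alarm): 0.071*0.773*0.463 + 0.51692*0.773*0.537 + 0.57266*0.227*0.463 + 0.777783*0.227*0.537 = 0.394983
P(burglary | alarm) = 0.154998/0.394983 ≈ 0.3924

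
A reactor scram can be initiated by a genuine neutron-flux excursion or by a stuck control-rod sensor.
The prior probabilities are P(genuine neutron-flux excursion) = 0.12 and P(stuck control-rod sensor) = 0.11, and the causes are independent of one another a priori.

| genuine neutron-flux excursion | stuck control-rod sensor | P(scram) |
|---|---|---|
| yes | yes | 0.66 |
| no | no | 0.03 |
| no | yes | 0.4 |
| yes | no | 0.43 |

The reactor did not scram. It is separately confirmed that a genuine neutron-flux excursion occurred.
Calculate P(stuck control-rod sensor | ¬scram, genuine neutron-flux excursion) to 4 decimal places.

Enumerate both values of stuck control-rod sensor and weight by the priors:
  P(¬scram | genuine neutron-flux excursion) = 0.57·0.89 + 0.34·0.11
        = 0.507300 + 0.037400 = 0.544700
The terms with stuck control-rod sensor present sum to 0.037400, so
  P(stuck control-rod sensor | ¬scram, genuine neutron-flux excursion) = 0.037400 / 0.544700 ≈ 0.0687

P(stuck control-rod sensor | ¬scram, genuine neutron-flux excursion) ≈ 0.0687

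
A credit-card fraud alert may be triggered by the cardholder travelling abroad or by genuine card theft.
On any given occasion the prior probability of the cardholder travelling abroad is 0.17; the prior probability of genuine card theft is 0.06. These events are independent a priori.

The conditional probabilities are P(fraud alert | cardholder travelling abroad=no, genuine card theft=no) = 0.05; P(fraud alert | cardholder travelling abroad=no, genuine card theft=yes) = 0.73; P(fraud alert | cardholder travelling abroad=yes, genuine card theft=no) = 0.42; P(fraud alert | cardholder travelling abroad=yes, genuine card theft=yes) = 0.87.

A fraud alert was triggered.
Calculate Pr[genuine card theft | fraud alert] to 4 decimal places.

Numerator (weight on configurations with genuine card theft): 0.036354 + 0.008874 = 0.045228
Normalizer over all consistent configurations: 0.05*0.83*0.94 + 0.73*0.83*0.06 + 0.42*0.17*0.94 + 0.87*0.17*0.06 = 0.151354
Posterior = 0.045228 / 0.151354 ≈ 0.2988

Pr[genuine card theft | fraud alert] ≈ 0.2988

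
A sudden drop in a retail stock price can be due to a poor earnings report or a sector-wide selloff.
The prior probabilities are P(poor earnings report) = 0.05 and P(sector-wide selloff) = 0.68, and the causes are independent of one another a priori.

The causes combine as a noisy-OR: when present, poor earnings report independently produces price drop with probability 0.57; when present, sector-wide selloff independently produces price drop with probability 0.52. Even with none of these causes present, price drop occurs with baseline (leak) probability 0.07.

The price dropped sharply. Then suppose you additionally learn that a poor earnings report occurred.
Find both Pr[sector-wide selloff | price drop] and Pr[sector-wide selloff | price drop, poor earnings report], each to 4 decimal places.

Under noisy-OR, P(price drop | causes) = 1 − (1−0.07)·∏(1−qᵢ) over the active causes.
Sum P(price drop|·) weighted by the priors over the 4 (poor earnings report, sector-wide selloff) configurations:
  P(price drop) = 0.07·0.95·0.32 + 0.5536·0.95·0.68 + 0.6001·0.05·0.32 + 0.808048·0.05·0.68
        = 0.021280 + 0.357626 + 0.009602 + 0.027474 = 0.415982
Configurations with sector-wide selloff contribute 0.385100, so
  P(sector-wide selloff | price drop) = 0.385100 / 0.415982 ≈ 0.9258

With the extra evidence:
P(price drop | poor earnings report) = 0.6001×0.32 + 0.808048×0.68 = 0.192032 + 0.549473 = 0.741505
Of this, 0.549473 comes from 0.808048×0.68 (the sector-wide selloff=true cases).
So P(sector-wide selloff | price drop, poor earnings report) = 0.549473/0.741505 ≈ 0.7410.
Conditioning on poor earnings report lowers the posterior on sector-wide selloff: the classic explaining-away effect in a common-effect structure.

Pr[sector-wide selloff | price drop] ≈ 0.9258; Pr[sector-wide selloff | price drop, poor earnings report] ≈ 0.7410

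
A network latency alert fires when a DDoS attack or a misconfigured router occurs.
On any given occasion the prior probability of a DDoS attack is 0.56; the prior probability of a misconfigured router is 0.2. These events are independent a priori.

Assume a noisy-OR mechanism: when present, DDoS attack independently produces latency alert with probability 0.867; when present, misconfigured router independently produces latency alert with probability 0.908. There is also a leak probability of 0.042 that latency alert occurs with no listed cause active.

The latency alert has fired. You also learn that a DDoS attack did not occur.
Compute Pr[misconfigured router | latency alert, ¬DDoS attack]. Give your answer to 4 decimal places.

Pr[misconfigured router | latency alert, ¬DDoS attack] ≈ 0.8444

Under noisy-OR, P(latency alert | causes) = 1 − (1−0.042)·∏(1−qᵢ) over the active causes.
For the numerator, keep only misconfigured router=true terms: 0.911864·0.2 = 0.182373
Denominator P(latency alert | ¬DDoS attack): 0.042·0.8 + 0.911864·0.2 = 0.215973
Posterior = 0.182373 / 0.215973 ≈ 0.8444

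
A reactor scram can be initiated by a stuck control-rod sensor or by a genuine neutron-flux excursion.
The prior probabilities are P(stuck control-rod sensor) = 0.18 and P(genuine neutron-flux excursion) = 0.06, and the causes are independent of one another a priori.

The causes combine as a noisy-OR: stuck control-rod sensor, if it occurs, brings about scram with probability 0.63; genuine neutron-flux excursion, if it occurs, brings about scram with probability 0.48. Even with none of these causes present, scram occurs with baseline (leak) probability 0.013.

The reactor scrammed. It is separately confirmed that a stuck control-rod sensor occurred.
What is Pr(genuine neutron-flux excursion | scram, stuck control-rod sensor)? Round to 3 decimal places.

Pr(genuine neutron-flux excursion | scram, stuck control-rod sensor) ≈ 0.075

Under noisy-OR, P(scram | causes) = 1 − (1−0.013)·∏(1−qᵢ) over the active causes.
P(scram | stuck control-rod sensor) = 0.63481*0.94 + 0.810101*0.06 = 0.596721 + 0.048606 = 0.645327
The genuine neutron-flux excursion-present share is 0.810101*0.06 = 0.048606.
Hence the posterior is 0.048606/0.645327 ≈ 0.075.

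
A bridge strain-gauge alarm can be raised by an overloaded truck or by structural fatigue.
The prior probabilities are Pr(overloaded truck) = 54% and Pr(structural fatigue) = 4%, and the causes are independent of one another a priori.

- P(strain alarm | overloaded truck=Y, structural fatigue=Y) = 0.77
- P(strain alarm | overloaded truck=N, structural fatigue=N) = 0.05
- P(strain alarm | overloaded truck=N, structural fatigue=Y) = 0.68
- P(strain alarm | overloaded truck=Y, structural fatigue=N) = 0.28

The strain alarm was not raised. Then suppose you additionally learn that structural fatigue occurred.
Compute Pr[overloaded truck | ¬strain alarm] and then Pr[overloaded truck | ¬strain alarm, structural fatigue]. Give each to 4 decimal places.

Pr[overloaded truck | ¬strain alarm] ≈ 0.4706; Pr[overloaded truck | ¬strain alarm, structural fatigue] ≈ 0.4576

Sum P(¬strain alarm|·) weighted by the priors over the 4 (overloaded truck, structural fatigue) configurations:
  P(¬strain alarm) = 0.95·0.46·0.96 + 0.32·0.46·0.04 + 0.72·0.54·0.96 + 0.23·0.54·0.04
        = 0.419520 + 0.005888 + 0.373248 + 0.004968 = 0.803624
The terms with overloaded truck present sum to 0.378216, so
  P(overloaded truck | ¬strain alarm) = 0.378216 / 0.803624 ≈ 0.4706

Now also conditioning on structural fatigue=true:
By total probability over both values of overloaded truck:
  P(¬strain alarm | structural fatigue) = 0.32*0.46 + 0.23*0.54
        = 0.147200 + 0.124200 = 0.271400
Configurations with overloaded truck contribute 0.124200, so
  P(overloaded truck | ¬strain alarm, structural fatigue) = 0.124200 / 0.271400 ≈ 0.4576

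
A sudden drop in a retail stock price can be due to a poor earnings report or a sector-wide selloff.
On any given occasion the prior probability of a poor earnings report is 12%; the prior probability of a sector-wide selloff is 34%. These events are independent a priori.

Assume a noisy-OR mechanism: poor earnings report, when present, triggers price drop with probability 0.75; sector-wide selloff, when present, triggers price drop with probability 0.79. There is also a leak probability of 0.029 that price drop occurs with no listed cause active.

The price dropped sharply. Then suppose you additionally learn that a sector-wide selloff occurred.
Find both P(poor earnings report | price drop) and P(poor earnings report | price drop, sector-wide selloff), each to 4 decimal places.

P(poor earnings report | price drop) ≈ 0.2790; P(poor earnings report | price drop, sector-wide selloff) ≈ 0.1398

Under noisy-OR, P(price drop | causes) = 1 − (1−0.029)·∏(1−qᵢ) over the active causes.
P(price drop) = 0.029×0.88×0.66 + 0.79609×0.88×0.34 + 0.75725×0.12×0.66 + 0.949022×0.12×0.34 = 0.016843 + 0.238190 + 0.059974 + 0.038720 = 0.353727
Restricting to configurations with poor earnings report present: 0.059974 + 0.038720 = 0.098694.
Hence the posterior is 0.098694/0.353727 ≈ 0.2790.

Now also conditioning on sector-wide selloff=true:
By total probability over both values of poor earnings report:
  P(price drop | sector-wide selloff) = 0.79609*0.88 + 0.949022*0.12
        = 0.700559 + 0.113883 = 0.814442
Configurations with poor earnings report contribute 0.113883, so
  P(poor earnings report | price drop, sector-wide selloff) = 0.113883 / 0.814442 ≈ 0.1398
The drop from 0.2790 to 0.1398 is the explaining-away (discounting) effect.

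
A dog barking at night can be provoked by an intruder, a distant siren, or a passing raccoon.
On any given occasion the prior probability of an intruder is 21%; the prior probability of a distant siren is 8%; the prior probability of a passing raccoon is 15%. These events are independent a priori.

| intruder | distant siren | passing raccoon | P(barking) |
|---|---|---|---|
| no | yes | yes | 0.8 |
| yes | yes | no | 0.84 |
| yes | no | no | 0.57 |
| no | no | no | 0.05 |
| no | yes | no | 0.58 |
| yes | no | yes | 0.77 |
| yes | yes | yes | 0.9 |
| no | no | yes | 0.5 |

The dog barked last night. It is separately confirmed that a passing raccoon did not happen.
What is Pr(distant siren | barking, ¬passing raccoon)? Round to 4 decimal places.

P(barking | ¬passing raccoon) = 0.05·0.79·0.92 + 0.58·0.79·0.08 + 0.57·0.21·0.92 + 0.84·0.21·0.08 = 0.036340 + 0.036656 + 0.110124 + 0.014112 = 0.197232
The distant siren-present share is 0.036656 + 0.014112 = 0.050768.
So P(distant siren | barking, ¬passing raccoon) = 0.050768/0.197232 ≈ 0.2574.

Pr(distant siren | barking, ¬passing raccoon) ≈ 0.2574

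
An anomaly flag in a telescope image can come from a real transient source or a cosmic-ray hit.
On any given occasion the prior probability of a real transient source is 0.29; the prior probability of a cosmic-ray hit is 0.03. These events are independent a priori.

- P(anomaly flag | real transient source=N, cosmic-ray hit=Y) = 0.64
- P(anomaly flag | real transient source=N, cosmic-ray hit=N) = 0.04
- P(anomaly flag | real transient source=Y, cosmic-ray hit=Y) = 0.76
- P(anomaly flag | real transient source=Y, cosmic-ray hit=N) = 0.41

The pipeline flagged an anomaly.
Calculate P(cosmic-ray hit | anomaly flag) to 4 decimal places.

P(cosmic-ray hit | anomaly flag) ≈ 0.1241

P(anomaly flag) = 0.04×0.71×0.97 + 0.64×0.71×0.03 + 0.41×0.29×0.97 + 0.76×0.29×0.03 = 0.027548 + 0.013632 + 0.115333 + 0.006612 = 0.163125
Of this, 0.020244 comes from 0.013632 + 0.006612 (the cosmic-ray hit=true cases).
So P(cosmic-ray hit | anomaly flag) = 0.020244/0.163125 ≈ 0.1241.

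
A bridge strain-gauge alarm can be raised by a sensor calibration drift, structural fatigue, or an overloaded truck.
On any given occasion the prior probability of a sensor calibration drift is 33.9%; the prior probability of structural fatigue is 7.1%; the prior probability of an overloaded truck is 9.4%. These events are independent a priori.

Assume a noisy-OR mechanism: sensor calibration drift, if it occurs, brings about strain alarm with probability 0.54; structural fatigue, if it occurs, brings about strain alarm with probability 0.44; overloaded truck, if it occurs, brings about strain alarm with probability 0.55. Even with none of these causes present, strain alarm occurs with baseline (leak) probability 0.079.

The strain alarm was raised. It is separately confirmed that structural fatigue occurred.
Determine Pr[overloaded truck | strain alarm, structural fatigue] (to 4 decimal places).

Pr[overloaded truck | strain alarm, structural fatigue] ≈ 0.1269

Under noisy-OR, P(strain alarm | causes) = 1 − (1−0.079)·∏(1−qᵢ) over the active causes.
Sum P(strain alarm|·) weighted by the priors over the 4 (sensor calibration drift, overloaded truck) configurations:
  P(strain alarm | structural fatigue) = 0.48424*0.661*0.906 + 0.767908*0.661*0.094 + 0.76275*0.339*0.906 + 0.893238*0.339*0.094
        = 0.289995 + 0.047713 + 0.234266 + 0.028464 = 0.600438
The terms with overloaded truck present sum to 0.076177, so
  P(overloaded truck | strain alarm, structural fatigue) = 0.076177 / 0.600438 ≈ 0.1269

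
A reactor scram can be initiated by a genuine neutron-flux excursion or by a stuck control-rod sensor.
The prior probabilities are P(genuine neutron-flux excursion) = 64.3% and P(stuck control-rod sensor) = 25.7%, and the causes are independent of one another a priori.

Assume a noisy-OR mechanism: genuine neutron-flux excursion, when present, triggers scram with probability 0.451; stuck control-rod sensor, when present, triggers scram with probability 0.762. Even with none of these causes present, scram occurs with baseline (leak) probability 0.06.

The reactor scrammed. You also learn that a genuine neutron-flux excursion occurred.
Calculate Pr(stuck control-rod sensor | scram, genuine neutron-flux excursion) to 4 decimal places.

Under noisy-OR, P(scram | causes) = 1 − (1−0.06)·∏(1−qᵢ) over the active causes.
Sum P(scram|·) weighted by the priors over both values of stuck control-rod sensor:
  P(scram | genuine neutron-flux excursion) = 0.48394*0.743 + 0.877178*0.257
        = 0.359567 + 0.225435 = 0.585002
Keeping only the stuck control-rod sensor-present terms gives 0.225435, so
  P(stuck control-rod sensor | scram, genuine neutron-flux excursion) = 0.225435 / 0.585002 ≈ 0.3854

Pr(stuck control-rod sensor | scram, genuine neutron-flux excursion) ≈ 0.3854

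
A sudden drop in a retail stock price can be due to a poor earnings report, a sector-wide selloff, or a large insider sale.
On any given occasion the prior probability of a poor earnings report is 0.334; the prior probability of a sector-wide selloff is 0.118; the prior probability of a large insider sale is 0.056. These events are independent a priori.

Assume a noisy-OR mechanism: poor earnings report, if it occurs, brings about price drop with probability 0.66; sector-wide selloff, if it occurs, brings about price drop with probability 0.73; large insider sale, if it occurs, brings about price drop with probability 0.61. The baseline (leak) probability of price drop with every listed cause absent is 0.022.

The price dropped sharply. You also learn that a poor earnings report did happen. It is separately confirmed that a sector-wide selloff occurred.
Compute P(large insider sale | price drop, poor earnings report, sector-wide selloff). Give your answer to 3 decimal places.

P(large insider sale | price drop, poor earnings report, sector-wide selloff) ≈ 0.059

Under noisy-OR, P(price drop | causes) = 1 − (1−0.022)·∏(1−qᵢ) over the active causes.
For the numerator, keep only large insider sale=true terms: 0.964986·0.056 = 0.054039
Denominator P(price drop | poor earnings report, sector-wide selloff): 0.91022·0.944 + 0.964986·0.056 = 0.913287
Posterior = 0.054039 / 0.913287 ≈ 0.059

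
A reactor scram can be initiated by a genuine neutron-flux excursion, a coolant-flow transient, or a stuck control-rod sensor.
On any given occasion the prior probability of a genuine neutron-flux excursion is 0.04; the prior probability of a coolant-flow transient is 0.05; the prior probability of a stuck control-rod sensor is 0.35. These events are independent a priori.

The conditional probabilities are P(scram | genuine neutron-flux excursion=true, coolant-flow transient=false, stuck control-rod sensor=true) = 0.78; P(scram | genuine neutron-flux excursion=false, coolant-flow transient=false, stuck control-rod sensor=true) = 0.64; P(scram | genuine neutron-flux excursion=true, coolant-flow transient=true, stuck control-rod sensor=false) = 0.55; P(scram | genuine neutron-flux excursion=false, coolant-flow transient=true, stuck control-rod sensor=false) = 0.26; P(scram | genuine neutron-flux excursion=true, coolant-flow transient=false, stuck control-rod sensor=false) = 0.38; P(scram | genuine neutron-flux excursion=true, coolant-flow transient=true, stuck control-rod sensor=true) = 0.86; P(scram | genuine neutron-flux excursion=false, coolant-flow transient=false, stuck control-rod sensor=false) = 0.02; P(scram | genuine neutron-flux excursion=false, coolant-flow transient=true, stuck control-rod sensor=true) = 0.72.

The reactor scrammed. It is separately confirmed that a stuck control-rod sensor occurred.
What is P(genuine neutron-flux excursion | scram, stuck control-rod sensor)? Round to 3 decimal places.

P(genuine neutron-flux excursion | scram, stuck control-rod sensor) ≈ 0.048

Weight on genuine neutron-flux excursion=true, given the evidence: 0.029640 + 0.001720 = 0.031360
The normalizing constant is 0.64*0.96*0.95 + 0.72*0.96*0.05 + 0.78*0.04*0.95 + 0.86*0.04*0.05 = 0.649600
Posterior = 0.031360 / 0.649600 ≈ 0.048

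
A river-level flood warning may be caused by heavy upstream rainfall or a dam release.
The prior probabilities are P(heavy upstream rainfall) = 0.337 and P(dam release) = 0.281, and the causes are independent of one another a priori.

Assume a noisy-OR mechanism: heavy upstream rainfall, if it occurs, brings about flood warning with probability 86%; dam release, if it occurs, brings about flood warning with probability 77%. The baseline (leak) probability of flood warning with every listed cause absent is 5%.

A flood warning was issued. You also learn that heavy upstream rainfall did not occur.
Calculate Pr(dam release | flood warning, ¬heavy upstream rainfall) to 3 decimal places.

Under noisy-OR, P(flood warning | causes) = 1 − (1−0.05)·∏(1−qᵢ) over the active causes.
Sum P(flood warning|·) weighted by the priors over both values of dam release:
  P(flood warning | ¬heavy upstream rainfall) = 0.05·0.719 + 0.7815·0.281
        = 0.035950 + 0.219602 = 0.255552
The terms with dam release present sum to 0.219602, so
  P(dam release | flood warning, ¬heavy upstream rainfall) = 0.219602 / 0.255552 ≈ 0.859

Pr(dam release | flood warning, ¬heavy upstream rainfall) ≈ 0.859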